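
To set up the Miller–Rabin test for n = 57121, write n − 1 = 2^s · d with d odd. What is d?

Halving: 57120 → 28560 → 14280 → 7140 → 3570 → 1785; 1785 is odd.
So 57120 = 2^5 · 1785.

1785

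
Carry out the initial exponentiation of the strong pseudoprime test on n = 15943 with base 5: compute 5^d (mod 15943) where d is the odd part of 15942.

1021

n − 1 = 15942 = 2^1 · 7971, so s = 1 and d = 7971.
5^7971 mod 15943 = 1021.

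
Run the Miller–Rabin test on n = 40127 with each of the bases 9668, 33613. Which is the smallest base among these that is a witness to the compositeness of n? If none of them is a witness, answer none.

none

n − 1 = 40126 = 2^1 · 20063, so s = 1 and d = 20063.
Base 9668: x_0 = 9668^20063 mod 40127 = 1. x_0 = 1, so 9668 is not a witness.
Base 33613: x_0 = 33613^20063 mod 40127 = 1. x_0 = 1, so 33613 is not a witness.
No listed base is a witness for 40127.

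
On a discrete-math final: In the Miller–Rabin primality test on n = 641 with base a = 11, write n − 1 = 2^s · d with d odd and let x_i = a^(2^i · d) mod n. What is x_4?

640

n − 1 = 640 = 2^7 · 5, so s = 7 and d = 5.
Repeated squaring mod 641: 11^1 ≡ 11, 11^2 ≡ 121, 11^4 ≡ 539.
5 = 4 + 1, so 11^5 ≡ 539·11 ≡ 160 (mod 641).
x_0 = 160.
x_1 = 160^2 mod 641 = 601.
x_2 = 601^2 mod 641 = 318.
x_3 = 318^2 mod 641 = 487.
x_4 = 487^2 mod 641 = 640.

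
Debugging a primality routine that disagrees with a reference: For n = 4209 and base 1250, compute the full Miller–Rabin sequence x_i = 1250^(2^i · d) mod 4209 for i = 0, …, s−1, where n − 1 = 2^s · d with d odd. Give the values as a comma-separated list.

1958, 3574, 3370, 1018

n − 1 = 4208 = 2^4 · 263, so s = 4 and d = 263.
x_0 = 1250^263 mod 4209 = 1958.
x_1 = 1958^2 mod 4209 = 3574.
x_2 = 3574^2 mod 4209 = 3370.
x_3 = 3370^2 mod 4209 = 1018.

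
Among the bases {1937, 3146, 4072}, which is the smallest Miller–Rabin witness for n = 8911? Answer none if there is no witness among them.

n − 1 = 8910 = 2^1 · 4455, so s = 1 and d = 4455.
Base 1937: x_0 = 1937^4455 mod 8911 = 8910. x_0 = 8910 ≡ −1, so 1937 is not a witness.
Base 3146: x_0 = 3146^4455 mod 8911 = 2547. x_0 ∉ {1, 8910} and s = 1, so 3146 is a Miller–Rabin witness and 8911 is composite.
Base 4072: x_0 = 4072^4455 mod 8911 = 2813. x_0 ∉ {1, 8910} and s = 1, so 4072 is a Miller–Rabin witness and 8911 is composite.
The smallest witness among the given bases is 3146.

3146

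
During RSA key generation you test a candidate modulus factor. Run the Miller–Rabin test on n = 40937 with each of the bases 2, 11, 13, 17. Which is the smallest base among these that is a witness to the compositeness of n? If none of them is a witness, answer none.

2

n − 1 = 40936 = 2^3 · 5117, so s = 3 and d = 5117.
Base 2: x_0 = 2^5117 mod 40937 = 1202. x_0 is neither 1 nor 40936, so continue squaring. x_1 = 1202^2 mod 40937 = 12009. x_2 = 12009^2 mod 40937 = 35967. Reached i = s−1 = 2 without hitting −1: 2 is a Miller–Rabin witness and 40937 is composite.
Base 11: x_0 = 11^5117 mod 40937 = 22458. x_0 is neither 1 nor 40936, so continue squaring. x_1 = 22458^2 mod 40937 = 17924. x_2 = 17924^2 mod 40937 = 37137. Reached i = s−1 = 2 without hitting −1: 11 is a Miller–Rabin witness and 40937 is composite.
Base 13: x_0 = 13^5117 mod 40937 = 31187. x_0 is neither 1 nor 40936, so continue squaring. x_1 = 31187^2 mod 40937 = 6786. x_2 = 6786^2 mod 40937 = 36608. Reached i = s−1 = 2 without hitting −1: 13 is a Miller–Rabin witness and 40937 is composite.
Base 17: x_0 = 17^5117 mod 40937 = 7056. x_0 is neither 1 nor 40936, so continue squaring. x_1 = 7056^2 mod 40937 = 7744. x_2 = 7744^2 mod 40937 = 37768. Reached i = s−1 = 2 without hitting −1: 17 is a Miller–Rabin witness and 40937 is composite.
The smallest witness among the given bases is 2.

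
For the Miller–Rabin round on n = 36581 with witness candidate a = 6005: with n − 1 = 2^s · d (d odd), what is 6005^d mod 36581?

6381

n − 1 = 36580 = 2^2 · 9145, so s = 2 and d = 9145.
6005^9145 mod 36581 = 6381.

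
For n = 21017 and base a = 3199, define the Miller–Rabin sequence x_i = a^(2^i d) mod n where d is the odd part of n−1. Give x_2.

1

n − 1 = 21016 = 2^3 · 2627, so s = 3 and d = 2627.
Repeated squaring mod 21017: 3199^1 ≡ 3199, 3199^2 ≡ 19339, 3199^4 ≡ 20423, 3199^8 ≡ 16564, 3199^16 ≡ 10178, 3199^32 ≡ 19908, 3199^64 ≡ 10895, 3199^128 ≡ 18026, 3199^256 ≡ 13856, 3199^512 ≡ 19458, 3199^1024 ≡ 13526, 3199^2048 ≡ 20708.
2627 = 2048 + 512 + 64 + 2 + 1, so 3199^2627 ≡ 20708·19458·10895·19339·3199 ≡ 1 (mod 21017).
x_0 = 1.
x_1 = 1^2 mod 21017 = 1.
x_2 = 1^2 mod 21017 = 1.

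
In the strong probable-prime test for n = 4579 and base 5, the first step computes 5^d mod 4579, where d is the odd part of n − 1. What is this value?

n − 1 = 4578 = 2^1 · 2289, so s = 1 and d = 2289.
Repeated squaring mod 4579: 5^1 ≡ 5, 5^2 ≡ 25, 5^4 ≡ 625, 5^8 ≡ 1410, 5^16 ≡ 814, 5^32 ≡ 3220, 5^64 ≡ 1544, 5^128 ≡ 2856, 5^256 ≡ 1537, 5^512 ≡ 4184, 5^1024 ≡ 339, 5^2048 ≡ 446.
2289 = 2048 + 128 + 64 + 32 + 16 + 1, so 5^2289 ≡ 446·2856·1544·3220·814·5 ≡ 543 (mod 4579).

543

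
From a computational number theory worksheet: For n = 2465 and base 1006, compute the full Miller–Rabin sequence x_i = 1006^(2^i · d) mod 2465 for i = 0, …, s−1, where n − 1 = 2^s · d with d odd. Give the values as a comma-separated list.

n − 1 = 2464 = 2^5 · 77, so s = 5 and d = 77.
x_0 = 1006^77 mod 2465 = 726.
x_1 = 726^2 mod 2465 = 2031.
x_2 = 2031^2 mod 2465 = 1016.
x_3 = 1016^2 mod 2465 = 1886.
x_4 = 1886^2 mod 2465 = 1.

726, 2031, 1016, 1886, 1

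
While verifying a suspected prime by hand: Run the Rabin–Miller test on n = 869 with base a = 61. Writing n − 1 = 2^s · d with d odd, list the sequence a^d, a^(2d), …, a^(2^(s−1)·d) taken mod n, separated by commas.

690, 757

n − 1 = 868 = 2^2 · 217, so s = 2 and d = 217.
x_0 = 61^217 mod 869 = 690.
x_1 = 690^2 mod 869 = 757.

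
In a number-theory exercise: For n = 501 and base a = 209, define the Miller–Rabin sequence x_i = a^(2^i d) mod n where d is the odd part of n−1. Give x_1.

376

n − 1 = 500 = 2^2 · 125, so s = 2 and d = 125.
x_0 = 209^125 mod 501 = 251.
x_1 = 251^2 mod 501 = 376.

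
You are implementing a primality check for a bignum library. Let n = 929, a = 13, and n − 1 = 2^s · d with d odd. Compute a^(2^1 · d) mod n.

n − 1 = 928 = 2^5 · 29, so s = 5 and d = 29.
x_0 = 13^29 mod 929 = 448.
x_1 = 448^2 mod 929 = 40.

40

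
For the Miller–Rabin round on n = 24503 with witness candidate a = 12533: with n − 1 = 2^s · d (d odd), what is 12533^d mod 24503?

n − 1 = 24502 = 2^1 · 12251, so s = 1 and d = 12251.
12533^12251 mod 24503 = 15310.

15310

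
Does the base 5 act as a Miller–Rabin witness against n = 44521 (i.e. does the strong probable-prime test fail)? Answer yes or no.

n − 1 = 44520 = 2^3 · 5565, so s = 3 and d = 5565.
Repeated squaring mod 44521: 5^1 ≡ 5, 5^2 ≡ 25, 5^4 ≡ 625, 5^8 ≡ 34457, 5^16 ≡ 43342, 5^32 ≡ 9890, 5^64 ≡ 43984, 5^128 ≡ 21243, 5^256 ≡ 193, 5^512 ≡ 37249, 5^1024 ≡ 35557, 5^2048 ≡ 37412, 5^4096 ≡ 6546.
5565 = 4096 + 1024 + 256 + 128 + 32 + 16 + 8 + 4 + 1, so 5^5565 ≡ 6546·35557·193·21243·9890·43342·34457·625·5 ≡ 3377 (mod 44521).
x_0 = 5^5565 mod 44521 = 3377.
x_0 is neither 1 nor 44520, so continue squaring.
x_1 = 3377^2 mod 44521 = 6753.
x_2 = 6753^2 mod 44521 = 13505.
Reached i = s−1 = 2 without hitting −1: 5 is a Miller–Rabin witness and 44521 is composite.

yes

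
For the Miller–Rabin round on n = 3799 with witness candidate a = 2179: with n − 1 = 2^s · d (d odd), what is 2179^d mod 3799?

n − 1 = 3798 = 2^1 · 1899, so s = 1 and d = 1899.
2179^1899 mod 3799 = 216.

216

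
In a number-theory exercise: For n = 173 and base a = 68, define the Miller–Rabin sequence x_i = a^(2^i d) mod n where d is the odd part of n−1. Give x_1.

n − 1 = 172 = 2^2 · 43, so s = 2 and d = 43.
x_0 = 68^43 mod 173 = 93.
x_1 = 93^2 mod 173 = 172.

172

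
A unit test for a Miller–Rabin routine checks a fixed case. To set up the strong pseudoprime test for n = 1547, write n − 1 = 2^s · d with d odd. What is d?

773

Halving: 1546 → 773; 773 is odd.
So 1546 = 2^1 · 773.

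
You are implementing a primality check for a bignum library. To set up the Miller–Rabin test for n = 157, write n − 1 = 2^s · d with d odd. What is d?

39

Halving: 156 → 78 → 39; 39 is odd.
So 156 = 2^2 · 39.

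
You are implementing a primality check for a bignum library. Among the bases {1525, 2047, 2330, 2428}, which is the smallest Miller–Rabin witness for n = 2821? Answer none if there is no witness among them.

n − 1 = 2820 = 2^2 · 705, so s = 2 and d = 705.
Base 1525: x_0 = 1525^705 mod 2821 = 2820. x_0 = 2820 ≡ −1, so 1525 is not a witness.
Base 2047: x_0 = 2047^705 mod 2821 = 993. x_0 is neither 1 nor 2820, so continue squaring. x_1 = 993^2 mod 2821 = 1520. Reached i = s−1 = 1 without hitting −1: 2047 is a Miller–Rabin witness and 2821 is composite.
Base 2330: x_0 = 2330^705 mod 2821 = 1210. x_0 is neither 1 nor 2820, so continue squaring. x_1 = 1210^2 mod 2821 = 1. x_1 = 1 but x_0 ≠ ±1, a nontrivial square root of 1 — 2330 is a witness and 2821 is composite.
Base 2428: x_0 = 2428^705 mod 2821 = 2729. x_0 is neither 1 nor 2820, so continue squaring. x_1 = 2729^2 mod 2821 = 1. x_1 = 1 but x_0 ≠ ±1, a nontrivial square root of 1 — 2428 is a witness and 2821 is composite.
The smallest witness among the given bases is 2047.

2047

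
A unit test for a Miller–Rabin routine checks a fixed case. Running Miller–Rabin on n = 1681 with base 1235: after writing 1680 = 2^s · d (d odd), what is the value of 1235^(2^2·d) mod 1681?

83

n − 1 = 1680 = 2^4 · 105, so s = 4 and d = 105.
x_0 = 1235^105 mod 1681 = 1403.
x_1 = 1403^2 mod 1681 = 1639.
x_2 = 1639^2 mod 1681 = 83.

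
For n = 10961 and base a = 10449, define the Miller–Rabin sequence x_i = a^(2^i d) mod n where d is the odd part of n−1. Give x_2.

n − 1 = 10960 = 2^4 · 685, so s = 4 and d = 685.
x_0 = 10449^685 mod 10961 = 8330.
x_1 = 8330^2 mod 10961 = 5770.
x_2 = 5770^2 mod 10961 = 4343.

4343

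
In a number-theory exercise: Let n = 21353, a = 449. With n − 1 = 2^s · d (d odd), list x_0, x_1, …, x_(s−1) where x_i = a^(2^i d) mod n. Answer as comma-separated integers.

18931, 15362, 19041

n − 1 = 21352 = 2^3 · 2669, so s = 3 and d = 2669.
x_0 = 449^2669 mod 21353 = 18931.
x_1 = 18931^2 mod 21353 = 15362.
x_2 = 15362^2 mod 21353 = 19041.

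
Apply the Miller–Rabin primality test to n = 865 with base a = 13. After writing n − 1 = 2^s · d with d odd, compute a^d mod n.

67

n − 1 = 864 = 2^5 · 27, so s = 5 and d = 27.
Repeated squaring mod 865: 13^1 ≡ 13, 13^2 ≡ 169, 13^4 ≡ 16, 13^8 ≡ 256, 13^16 ≡ 661.
27 = 16 + 8 + 2 + 1, so 13^27 ≡ 661·256·169·13 ≡ 67 (mod 865).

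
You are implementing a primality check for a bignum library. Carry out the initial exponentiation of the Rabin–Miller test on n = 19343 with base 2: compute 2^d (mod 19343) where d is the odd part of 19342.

n − 1 = 19342 = 2^1 · 9671, so s = 1 and d = 9671.
Repeated squaring mod 19343: 2^1 ≡ 2, 2^2 ≡ 4, 2^4 ≡ 16, 2^8 ≡ 256, 2^16 ≡ 7507, 2^32 ≡ 8890, 2^64 ≡ 15945, 2^128 ≡ 17976, 2^256 ≡ 11761, 2^512 ≡ 18671, 2^1024 ≡ 6695, 2^2048 ≡ 5294, 2^4096 ≡ 17772, 2^8192 ≡ 11480.
9671 = 8192 + 1024 + 256 + 128 + 64 + 4 + 2 + 1, so 2^9671 ≡ 11480·6695·11761·17976·15945·16·4·2 ≡ 9733 (mod 19343).

9733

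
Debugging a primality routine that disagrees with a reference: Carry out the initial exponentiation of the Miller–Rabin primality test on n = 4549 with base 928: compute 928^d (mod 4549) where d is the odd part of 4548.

n − 1 = 4548 = 2^2 · 1137, so s = 2 and d = 1137.
Repeated squaring mod 4549: 928^1 ≡ 928, 928^2 ≡ 1423, 928^4 ≡ 624, 928^8 ≡ 2711, 928^16 ≡ 2886, 928^32 ≡ 4326, 928^64 ≡ 4239, 928^128 ≡ 571, 928^256 ≡ 3062, 928^512 ≡ 355, 928^1024 ≡ 3202.
1137 = 1024 + 64 + 32 + 16 + 1, so 928^1137 ≡ 3202·4239·4326·2886·928 ≡ 1260 (mod 4549).

1260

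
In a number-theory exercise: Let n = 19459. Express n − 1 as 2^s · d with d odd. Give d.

Halving: 19458 → 9729; 9729 is odd.
So 19458 = 2^1 · 9729.

9729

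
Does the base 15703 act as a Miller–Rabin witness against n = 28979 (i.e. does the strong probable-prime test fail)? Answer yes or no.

n − 1 = 28978 = 2^1 · 14489, so s = 1 and d = 14489.
x_0 = 15703^14489 mod 28979 = 1.
x_0 = 1, so 15703 is not a witness.

no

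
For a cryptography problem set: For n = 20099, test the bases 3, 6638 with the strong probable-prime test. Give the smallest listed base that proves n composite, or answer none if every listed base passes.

3

n − 1 = 20098 = 2^1 · 10049, so s = 1 and d = 10049.
Base 3: x_0 = 3^10049 mod 20099 = 14712. x_0 ∉ {1, 20098} and s = 1, so 3 is a Miller–Rabin witness and 20099 is composite.
Base 6638: x_0 = 6638^10049 mod 20099 = 3820. x_0 ∉ {1, 20098} and s = 1, so 6638 is a Miller–Rabin witness and 20099 is composite.
The smallest witness among the given bases is 3.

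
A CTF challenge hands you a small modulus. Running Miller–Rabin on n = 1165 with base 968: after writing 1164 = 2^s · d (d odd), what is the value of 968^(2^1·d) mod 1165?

364

n − 1 = 1164 = 2^2 · 291, so s = 2 and d = 291.
x_0 = 968^291 mod 1165 = 197.
x_1 = 197^2 mod 1165 = 364.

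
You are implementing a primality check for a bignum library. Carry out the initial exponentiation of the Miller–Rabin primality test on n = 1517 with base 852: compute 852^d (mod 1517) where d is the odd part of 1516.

1444

n − 1 = 1516 = 2^2 · 379, so s = 2 and d = 379.
852^379 mod 1517 = 1444.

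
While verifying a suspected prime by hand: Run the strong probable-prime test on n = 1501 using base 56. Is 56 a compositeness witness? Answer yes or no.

n − 1 = 1500 = 2^2 · 375, so s = 2 and d = 375.
x_0 = 56^375 mod 1501 = 1500.
x_0 = 1500 ≡ −1, so 56 is not a witness.

no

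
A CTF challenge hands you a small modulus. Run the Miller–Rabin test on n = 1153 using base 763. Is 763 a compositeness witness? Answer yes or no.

n − 1 = 1152 = 2^7 · 9, so s = 7 and d = 9.
x_0 = 763^9 mod 1153 = 406.
x_0 is neither 1 nor 1152, so continue squaring.
x_1 = 406^2 mod 1153 = 1110.
x_2 = 1110^2 mod 1153 = 696.
x_3 = 696^2 mod 1153 = 156.
x_4 = 156^2 mod 1153 = 123.
x_5 = 123^2 mod 1153 = 140.
x_6 = 140^2 mod 1153 = 1152.
x_6 ≡ −1, so 763 is not a witness.

no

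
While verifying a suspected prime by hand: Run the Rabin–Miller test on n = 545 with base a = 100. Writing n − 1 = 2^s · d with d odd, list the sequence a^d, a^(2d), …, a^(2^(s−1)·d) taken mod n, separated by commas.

n − 1 = 544 = 2^5 · 17, so s = 5 and d = 17.
x_0 = 100^17 mod 545 = 320.
x_1 = 320^2 mod 545 = 485.
x_2 = 485^2 mod 545 = 330.
x_3 = 330^2 mod 545 = 445.
x_4 = 445^2 mod 545 = 190.

320, 485, 330, 445, 190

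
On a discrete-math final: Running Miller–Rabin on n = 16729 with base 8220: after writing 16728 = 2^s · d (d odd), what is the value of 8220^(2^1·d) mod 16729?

n − 1 = 16728 = 2^3 · 2091, so s = 3 and d = 2091.
By repeated squaring, 8220^2091 ≡ 1 (mod 16729).
x_0 = 1.
x_1 = 1^2 mod 16729 = 1.

1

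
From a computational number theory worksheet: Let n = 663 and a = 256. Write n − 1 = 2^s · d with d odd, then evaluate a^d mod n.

256

n − 1 = 662 = 2^1 · 331, so s = 1 and d = 331.
256^331 mod 663 = 256.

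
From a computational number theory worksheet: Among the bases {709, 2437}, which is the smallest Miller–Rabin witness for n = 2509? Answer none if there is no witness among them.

n − 1 = 2508 = 2^2 · 627, so s = 2 and d = 627.
Base 709: x_0 = 709^627 mod 2509 = 2397. x_0 is neither 1 nor 2508, so continue squaring. x_1 = 2397^2 mod 2509 = 2508. x_1 ≡ −1, so 709 is not a witness.
Base 2437: x_0 = 2437^627 mod 2509 = 372. x_0 is neither 1 nor 2508, so continue squaring. x_1 = 372^2 mod 2509 = 389. Reached i = s−1 = 1 without hitting −1: 2437 is a Miller–Rabin witness and 2509 is composite.
The smallest witness among the given bases is 2437.

2437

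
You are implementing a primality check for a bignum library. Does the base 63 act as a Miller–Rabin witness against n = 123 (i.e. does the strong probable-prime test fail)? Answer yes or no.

yes

n − 1 = 122 = 2^1 · 61, so s = 1 and d = 61.
x_0 = 63^61 mod 123 = 60.
x_0 ∉ {1, 122} and s = 1, so 63 is a Miller–Rabin witness and 123 is composite.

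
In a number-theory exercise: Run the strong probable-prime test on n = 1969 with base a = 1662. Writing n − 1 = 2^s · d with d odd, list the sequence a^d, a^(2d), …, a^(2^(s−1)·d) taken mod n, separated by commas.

n − 1 = 1968 = 2^4 · 123, so s = 4 and d = 123.
x_0 = 1662^123 mod 1969 = 1574.
x_1 = 1574^2 mod 1969 = 474.
x_2 = 474^2 mod 1969 = 210.
x_3 = 210^2 mod 1969 = 782.

1574, 474, 210, 782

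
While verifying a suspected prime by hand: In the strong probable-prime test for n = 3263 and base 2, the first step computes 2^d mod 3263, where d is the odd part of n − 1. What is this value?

n − 1 = 3262 = 2^1 · 1631, so s = 1 and d = 1631.
2^1631 mod 3263 = 1944.

1944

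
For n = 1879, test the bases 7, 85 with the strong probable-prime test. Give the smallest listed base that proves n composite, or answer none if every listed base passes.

n − 1 = 1878 = 2^1 · 939, so s = 1 and d = 939.
Base 7: x_0 = 7^939 mod 1879 = 1. x_0 = 1, so 7 is not a witness.
Base 85: x_0 = 85^939 mod 1879 = 1. x_0 = 1, so 85 is not a witness.
No listed base is a witness for 1879.

none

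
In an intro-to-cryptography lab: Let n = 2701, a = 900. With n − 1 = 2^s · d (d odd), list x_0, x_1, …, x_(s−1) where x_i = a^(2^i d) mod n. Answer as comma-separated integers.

n − 1 = 2700 = 2^2 · 675, so s = 2 and d = 675.
x_0 = 900^675 mod 2701 = 1925.
x_1 = 1925^2 mod 2701 = 2554.

1925, 2554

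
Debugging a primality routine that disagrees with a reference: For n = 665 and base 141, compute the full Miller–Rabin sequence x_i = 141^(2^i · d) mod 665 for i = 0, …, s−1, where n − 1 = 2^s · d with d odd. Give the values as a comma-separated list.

316, 106, 596

n − 1 = 664 = 2^3 · 83, so s = 3 and d = 83.
x_0 = 141^83 mod 665 = 316.
x_1 = 316^2 mod 665 = 106.
x_2 = 106^2 mod 665 = 596.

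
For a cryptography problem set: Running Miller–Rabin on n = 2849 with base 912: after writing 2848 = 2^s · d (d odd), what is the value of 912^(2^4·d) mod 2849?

n − 1 = 2848 = 2^5 · 89, so s = 5 and d = 89.
x_0 = 912^89 mod 2849 = 2573.
x_1 = 2573^2 mod 2849 = 2102.
x_2 = 2102^2 mod 2849 = 2454.
x_3 = 2454^2 mod 2849 = 2179.
x_4 = 2179^2 mod 2849 = 1607.

1607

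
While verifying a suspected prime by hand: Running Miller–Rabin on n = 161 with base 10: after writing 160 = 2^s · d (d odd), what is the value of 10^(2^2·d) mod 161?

72

n − 1 = 160 = 2^5 · 5, so s = 5 and d = 5.
Repeated squaring mod 161: 10^1 ≡ 10, 10^2 ≡ 100, 10^4 ≡ 18.
5 = 4 + 1, so 10^5 ≡ 18·10 ≡ 19 (mod 161).
x_0 = 19.
x_1 = 19^2 mod 161 = 39.
x_2 = 39^2 mod 161 = 72.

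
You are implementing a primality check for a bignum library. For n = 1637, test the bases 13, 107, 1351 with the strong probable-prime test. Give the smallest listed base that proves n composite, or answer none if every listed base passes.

n − 1 = 1636 = 2^2 · 409, so s = 2 and d = 409.
Base 13: x_0 = 13^409 mod 1637 = 1. x_0 = 1, so 13 is not a witness.
Base 107: x_0 = 107^409 mod 1637 = 1321. x_0 is neither 1 nor 1636, so continue squaring. x_1 = 1321^2 mod 1637 = 1636. x_1 ≡ −1, so 107 is not a witness.
Base 1351: x_0 = 1351^409 mod 1637 = 1321. x_0 is neither 1 nor 1636, so continue squaring. x_1 = 1321^2 mod 1637 = 1636. x_1 ≡ −1, so 1351 is not a witness.
No listed base is a witness for 1637.

none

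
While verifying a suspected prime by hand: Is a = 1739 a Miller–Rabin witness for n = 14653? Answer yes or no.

no

n − 1 = 14652 = 2^2 · 3663, so s = 2 and d = 3663.
Repeated squaring mod 14653: 1739^1 ≡ 1739, 1739^2 ≡ 5603, 1739^4 ≡ 6883, 1739^8 ≡ 2540, 1739^16 ≡ 4280, 1739^32 ≡ 2150, 1739^64 ≡ 6805, 1739^128 ≡ 4545, 1739^256 ≡ 10948, 1739^512 ≡ 11817, 1739^1024 ≡ 13052, 1739^2048 ≡ 13579.
3663 = 2048 + 1024 + 512 + 64 + 8 + 4 + 2 + 1, so 1739^3663 ≡ 13579·13052·11817·6805·2540·6883·5603·1739 ≡ 14652 (mod 14653).
x_0 = 1739^3663 mod 14653 = 14652.
x_0 = 14652 ≡ −1, so 1739 is not a witness.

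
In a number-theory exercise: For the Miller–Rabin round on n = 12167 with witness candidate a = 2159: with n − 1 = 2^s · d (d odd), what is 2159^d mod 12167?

n − 1 = 12166 = 2^1 · 6083, so s = 1 and d = 6083.
Repeated squaring mod 12167: 2159^1 ≡ 2159, 2159^2 ≡ 1320, 2159^4 ≡ 2519, 2159^8 ≡ 6354, 2159^16 ≡ 3210, 2159^32 ≡ 10818, 2159^64 ≡ 6918, 2159^128 ≡ 5913, 2159^256 ≡ 7778, 2159^512 ≡ 2960, 2159^1024 ≡ 1360, 2159^2048 ≡ 216, 2159^4096 ≡ 10155.
6083 = 4096 + 1024 + 512 + 256 + 128 + 64 + 2 + 1, so 2159^6083 ≡ 10155·1360·2960·7778·5913·6918·1320·2159 ≡ 942 (mod 12167).

942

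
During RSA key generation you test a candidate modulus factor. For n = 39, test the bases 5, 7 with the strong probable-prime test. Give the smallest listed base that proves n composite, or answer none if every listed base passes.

5

n − 1 = 38 = 2^1 · 19, so s = 1 and d = 19.
Base 5: x_0 = 5^19 mod 39 = 8. x_0 ∉ {1, 38} and s = 1, so 5 is a Miller–Rabin witness and 39 is composite.
Base 7: x_0 = 7^19 mod 39 = 19. x_0 ∉ {1, 38} and s = 1, so 7 is a Miller–Rabin witness and 39 is composite.
The smallest witness among the given bases is 5.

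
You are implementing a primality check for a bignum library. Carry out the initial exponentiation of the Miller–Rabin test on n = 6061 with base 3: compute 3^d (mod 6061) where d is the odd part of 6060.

3884

n − 1 = 6060 = 2^2 · 1515, so s = 2 and d = 1515.
3^1515 mod 6061 = 3884.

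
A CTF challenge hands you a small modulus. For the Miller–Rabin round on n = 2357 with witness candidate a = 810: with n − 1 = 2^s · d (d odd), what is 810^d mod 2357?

n − 1 = 2356 = 2^2 · 589, so s = 2 and d = 589.
Repeated squaring mod 2357: 810^1 ≡ 810, 810^2 ≡ 854, 810^4 ≡ 1003, 810^8 ≡ 1927, 810^16 ≡ 1054, 810^32 ≡ 769, 810^64 ≡ 2111, 810^128 ≡ 1591, 810^256 ≡ 2220, 810^512 ≡ 2270.
589 = 512 + 64 + 8 + 4 + 1, so 810^589 ≡ 2270·2111·1927·1003·810 ≡ 2356 (mod 2357).

2356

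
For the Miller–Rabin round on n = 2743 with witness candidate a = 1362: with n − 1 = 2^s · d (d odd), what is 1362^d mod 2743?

1013

n − 1 = 2742 = 2^1 · 1371, so s = 1 and d = 1371.
1362^1371 mod 2743 = 1013.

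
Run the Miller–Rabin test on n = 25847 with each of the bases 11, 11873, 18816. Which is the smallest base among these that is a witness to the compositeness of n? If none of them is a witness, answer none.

n − 1 = 25846 = 2^1 · 12923, so s = 1 and d = 12923.
Base 11: x_0 = 11^12923 mod 25847 = 1. x_0 = 1, so 11 is not a witness.
Base 11873: x_0 = 11873^12923 mod 25847 = 25846. x_0 = 25846 ≡ −1, so 11873 is not a witness.
Base 18816: x_0 = 18816^12923 mod 25847 = 1. x_0 = 1, so 18816 is not a witness.
No listed base is a witness for 25847.

none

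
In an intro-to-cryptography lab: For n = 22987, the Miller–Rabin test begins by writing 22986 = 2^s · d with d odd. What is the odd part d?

11493

Halving: 22986 → 11493; 11493 is odd.
So 22986 = 2^1 · 11493.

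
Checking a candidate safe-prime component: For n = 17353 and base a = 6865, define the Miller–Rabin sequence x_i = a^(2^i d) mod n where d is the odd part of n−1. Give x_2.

1555

n − 1 = 17352 = 2^3 · 2169, so s = 3 and d = 2169.
Repeated squaring mod 17353: 6865^1 ≡ 6865, 6865^2 ≡ 14830, 6865^4 ≡ 14331, 6865^8 ≡ 4806, 6865^16 ≡ 793, 6865^32 ≡ 4141, 6865^64 ≡ 3117, 6865^128 ≡ 15362, 6865^256 ≡ 7597, 6865^512 ≡ 15684, 6865^1024 ≡ 9081, 6865^2048 ≡ 3105.
2169 = 2048 + 64 + 32 + 16 + 8 + 1, so 6865^2169 ≡ 3105·3117·4141·793·4806·6865 ≡ 12130 (mod 17353).
x_0 = 12130.
x_1 = 12130^2 mod 17353 = 813.
x_2 = 813^2 mod 17353 = 1555.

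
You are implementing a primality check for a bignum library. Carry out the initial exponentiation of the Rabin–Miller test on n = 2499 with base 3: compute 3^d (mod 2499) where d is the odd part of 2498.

1074

n − 1 = 2498 = 2^1 · 1249, so s = 1 and d = 1249.
Repeated squaring mod 2499: 3^1 ≡ 3, 3^2 ≡ 9, 3^4 ≡ 81, 3^8 ≡ 1563, 3^16 ≡ 1446, 3^32 ≡ 1752, 3^64 ≡ 732, 3^128 ≡ 1038, 3^256 ≡ 375, 3^512 ≡ 681, 3^1024 ≡ 1446.
1249 = 1024 + 128 + 64 + 32 + 1, so 3^1249 ≡ 1446·1038·732·1752·3 ≡ 1074 (mod 2499).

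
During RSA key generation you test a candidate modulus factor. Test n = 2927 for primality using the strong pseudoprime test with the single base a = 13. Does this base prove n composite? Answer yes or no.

no

n − 1 = 2926 = 2^1 · 1463, so s = 1 and d = 1463.
x_0 = 13^1463 mod 2927 = 2926.
x_0 = 2926 ≡ −1, so 13 is not a witness.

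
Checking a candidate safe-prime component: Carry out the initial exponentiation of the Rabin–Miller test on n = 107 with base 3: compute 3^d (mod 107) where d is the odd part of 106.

n − 1 = 106 = 2^1 · 53, so s = 1 and d = 53.
By repeated squaring, 3^53 ≡ 1 (mod 107).

1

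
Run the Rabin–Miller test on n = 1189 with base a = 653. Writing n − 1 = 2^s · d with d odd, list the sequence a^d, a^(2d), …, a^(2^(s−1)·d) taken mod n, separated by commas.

n − 1 = 1188 = 2^2 · 297, so s = 2 and d = 297.
x_0 = 653^297 mod 1189 = 366.
x_1 = 366^2 mod 1189 = 788.

366, 788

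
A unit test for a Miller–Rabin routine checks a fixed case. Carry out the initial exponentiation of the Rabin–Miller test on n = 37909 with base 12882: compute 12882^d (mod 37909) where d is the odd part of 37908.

25153

n − 1 = 37908 = 2^2 · 9477, so s = 2 and d = 9477.
12882^9477 mod 37909 = 25153.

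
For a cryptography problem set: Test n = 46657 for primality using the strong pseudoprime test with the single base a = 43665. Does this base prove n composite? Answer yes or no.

yes

n − 1 = 46656 = 2^6 · 729, so s = 6 and d = 729.
x_0 = 43665^729 mod 46657 = 2374.
x_0 is neither 1 nor 46656, so continue squaring.
x_1 = 2374^2 mod 46657 = 37036.
x_2 = 37036^2 mod 46657 = 42810.
x_3 = 42810^2 mod 46657 = 9140.
x_4 = 9140^2 mod 46657 = 23570.
x_5 = 23570^2 mod 46657 = 1.
x_5 = 1 but x_4 ≠ ±1, a nontrivial square root of 1 — 43665 is a witness and 46657 is composite.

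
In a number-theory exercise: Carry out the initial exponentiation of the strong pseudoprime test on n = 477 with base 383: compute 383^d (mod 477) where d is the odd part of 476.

n − 1 = 476 = 2^2 · 119, so s = 2 and d = 119.
383^119 mod 477 = 344.

344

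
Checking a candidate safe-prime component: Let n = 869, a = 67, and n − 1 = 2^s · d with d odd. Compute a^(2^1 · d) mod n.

650

n − 1 = 868 = 2^2 · 217, so s = 2 and d = 217.
Repeated squaring mod 869: 67^1 ≡ 67, 67^2 ≡ 144, 67^4 ≡ 749, 67^8 ≡ 496, 67^16 ≡ 89, 67^32 ≡ 100, 67^64 ≡ 441, 67^128 ≡ 694.
217 = 128 + 64 + 16 + 8 + 1, so 67^217 ≡ 694·441·89·496·67 ≡ 210 (mod 869).
x_0 = 210.
x_1 = 210^2 mod 869 = 650.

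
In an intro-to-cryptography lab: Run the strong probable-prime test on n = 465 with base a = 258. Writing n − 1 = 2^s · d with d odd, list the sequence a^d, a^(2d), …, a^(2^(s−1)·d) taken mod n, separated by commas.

183, 9, 81, 51

n − 1 = 464 = 2^4 · 29, so s = 4 and d = 29.
x_0 = 258^29 mod 465 = 183.
x_1 = 183^2 mod 465 = 9.
x_2 = 9^2 mod 465 = 81.
x_3 = 81^2 mod 465 = 51.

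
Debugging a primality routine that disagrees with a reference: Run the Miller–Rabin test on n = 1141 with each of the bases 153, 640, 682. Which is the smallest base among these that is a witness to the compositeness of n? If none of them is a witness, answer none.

153

n − 1 = 1140 = 2^2 · 285, so s = 2 and d = 285.
Base 153: x_0 = 153^285 mod 1141 = 48. x_0 is neither 1 nor 1140, so continue squaring. x_1 = 48^2 mod 1141 = 22. Reached i = s−1 = 1 without hitting −1: 153 is a Miller–Rabin witness and 1141 is composite.
Base 640: x_0 = 640^285 mod 1141 = 615. x_0 is neither 1 nor 1140, so continue squaring. x_1 = 615^2 mod 1141 = 554. Reached i = s−1 = 1 without hitting −1: 640 is a Miller–Rabin witness and 1141 is composite.
Base 682: x_0 = 682^285 mod 1141 = 874. x_0 is neither 1 nor 1140, so continue squaring. x_1 = 874^2 mod 1141 = 547. Reached i = s−1 = 1 without hitting −1: 682 is a Miller–Rabin witness and 1141 is composite.
The smallest witness among the given bases is 153.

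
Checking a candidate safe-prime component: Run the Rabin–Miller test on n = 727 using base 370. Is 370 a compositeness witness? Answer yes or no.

no

n − 1 = 726 = 2^1 · 363, so s = 1 and d = 363.
x_0 = 370^363 mod 727 = 1.
x_0 = 1, so 370 is not a witness.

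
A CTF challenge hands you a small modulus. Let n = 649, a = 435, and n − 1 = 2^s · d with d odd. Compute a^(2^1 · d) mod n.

n − 1 = 648 = 2^3 · 81, so s = 3 and d = 81.
By repeated squaring, 435^81 ≡ 479 (mod 649).
x_0 = 479.
x_1 = 479^2 mod 649 = 344.

344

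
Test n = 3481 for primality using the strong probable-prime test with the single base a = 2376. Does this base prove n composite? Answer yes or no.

no

n − 1 = 3480 = 2^3 · 435, so s = 3 and d = 435.
x_0 = 2376^435 mod 3481 = 1.
x_0 = 1, so 2376 is not a witness.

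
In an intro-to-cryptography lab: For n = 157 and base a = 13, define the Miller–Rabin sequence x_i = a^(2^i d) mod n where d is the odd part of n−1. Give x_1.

1

n − 1 = 156 = 2^2 · 39, so s = 2 and d = 39.
x_0 = 13^39 mod 157 = 156.
x_1 = 156^2 mod 157 = 1.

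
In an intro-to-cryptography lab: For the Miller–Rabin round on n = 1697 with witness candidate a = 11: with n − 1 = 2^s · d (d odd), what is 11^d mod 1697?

n − 1 = 1696 = 2^5 · 53, so s = 5 and d = 53.
By repeated squaring, 11^53 ≡ 1696 (mod 1697).

1696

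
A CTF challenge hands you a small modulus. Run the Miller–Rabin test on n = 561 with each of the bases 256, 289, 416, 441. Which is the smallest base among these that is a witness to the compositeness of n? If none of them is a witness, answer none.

n − 1 = 560 = 2^4 · 35, so s = 4 and d = 35.
Base 256: x_0 = 256^35 mod 561 = 1. x_0 = 1, so 256 is not a witness.
Base 289: x_0 = 289^35 mod 561 = 34. x_0 is neither 1 nor 560, so continue squaring. x_1 = 34^2 mod 561 = 34. x_2 = 34^2 mod 561 = 34. x_3 = 34^2 mod 561 = 34. Reached i = s−1 = 3 without hitting −1: 289 is a Miller–Rabin witness and 561 is composite.
Base 416: x_0 = 416^35 mod 561 = 155. x_0 is neither 1 nor 560, so continue squaring. x_1 = 155^2 mod 561 = 463. x_2 = 463^2 mod 561 = 67. x_3 = 67^2 mod 561 = 1. x_3 = 1 but x_2 ≠ ±1, a nontrivial square root of 1 — 416 is a witness and 561 is composite.
Base 441: x_0 = 441^35 mod 561 = 441. x_0 is neither 1 nor 560, so continue squaring. x_1 = 441^2 mod 561 = 375. x_2 = 375^2 mod 561 = 375. x_3 = 375^2 mod 561 = 375. Reached i = s−1 = 3 without hitting −1: 441 is a Miller–Rabin witness and 561 is composite.
The smallest witness among the given bases is 289.

289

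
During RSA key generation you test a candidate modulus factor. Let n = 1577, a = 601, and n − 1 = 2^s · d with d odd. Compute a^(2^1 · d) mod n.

425

n − 1 = 1576 = 2^3 · 197, so s = 3 and d = 197.
x_0 = 601^197 mod 1577 = 1129.
x_1 = 1129^2 mod 1577 = 425.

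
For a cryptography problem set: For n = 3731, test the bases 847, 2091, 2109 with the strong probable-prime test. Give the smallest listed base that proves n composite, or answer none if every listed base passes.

n − 1 = 3730 = 2^1 · 1865, so s = 1 and d = 1865.
Base 847: x_0 = 847^1865 mod 3731 = 1995. x_0 ∉ {1, 3730} and s = 1, so 847 is a Miller–Rabin witness and 3731 is composite.
Base 2091: x_0 = 2091^1865 mod 3731 = 3608. x_0 ∉ {1, 3730} and s = 1, so 2091 is a Miller–Rabin witness and 3731 is composite.
Base 2109: x_0 = 2109^1865 mod 3731 = 165. x_0 ∉ {1, 3730} and s = 1, so 2109 is a Miller–Rabin witness and 3731 is composite.
The smallest witness among the given bases is 847.

847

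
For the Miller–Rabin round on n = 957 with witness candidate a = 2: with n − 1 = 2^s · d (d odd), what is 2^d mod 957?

n − 1 = 956 = 2^2 · 239, so s = 2 and d = 239.
2^239 mod 957 = 578.

578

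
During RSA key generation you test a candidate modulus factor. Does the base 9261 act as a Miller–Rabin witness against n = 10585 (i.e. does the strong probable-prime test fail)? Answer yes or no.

yes

n − 1 = 10584 = 2^3 · 1323, so s = 3 and d = 1323.
x_0 = 9261^1323 mod 10585 = 3526.
x_0 is neither 1 nor 10584, so continue squaring.
x_1 = 3526^2 mod 10585 = 5886.
x_2 = 5886^2 mod 10585 = 291.
Reached i = s−1 = 2 without hitting −1: 9261 is a Miller–Rabin witness and 10585 is composite.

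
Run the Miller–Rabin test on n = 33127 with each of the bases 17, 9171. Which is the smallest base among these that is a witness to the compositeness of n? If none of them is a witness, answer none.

n − 1 = 33126 = 2^1 · 16563, so s = 1 and d = 16563.
Base 17: x_0 = 17^16563 mod 33127 = 9513. x_0 ∉ {1, 33126} and s = 1, so 17 is a Miller–Rabin witness and 33127 is composite.
Base 9171: x_0 = 9171^16563 mod 33127 = 25526. x_0 ∉ {1, 33126} and s = 1, so 9171 is a Miller–Rabin witness and 33127 is composite.
The smallest witness among the given bases is 17.

17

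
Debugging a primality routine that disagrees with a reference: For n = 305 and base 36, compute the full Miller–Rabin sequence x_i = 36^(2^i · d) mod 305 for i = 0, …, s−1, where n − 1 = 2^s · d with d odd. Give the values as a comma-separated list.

141, 56, 86, 76

n − 1 = 304 = 2^4 · 19, so s = 4 and d = 19.
x_0 = 36^19 mod 305 = 141.
x_1 = 141^2 mod 305 = 56.
x_2 = 56^2 mod 305 = 86.
x_3 = 86^2 mod 305 = 76.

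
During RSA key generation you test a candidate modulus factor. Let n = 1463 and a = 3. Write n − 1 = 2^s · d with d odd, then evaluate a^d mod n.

124

n − 1 = 1462 = 2^1 · 731, so s = 1 and d = 731.
3^731 mod 1463 = 124.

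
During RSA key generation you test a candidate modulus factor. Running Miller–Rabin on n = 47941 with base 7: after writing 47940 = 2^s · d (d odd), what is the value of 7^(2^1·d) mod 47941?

9742

n − 1 = 47940 = 2^2 · 11985, so s = 2 and d = 11985.
Repeated squaring mod 47941: 7^1 ≡ 7, 7^2 ≡ 49, 7^4 ≡ 2401, 7^8 ≡ 11881, 7^16 ≡ 19857, 7^32 ≡ 33665, 7^64 ≡ 6985, 7^128 ≡ 34228, 7^256 ≡ 21767, 7^512 ≡ 1386, 7^1024 ≡ 3356, 7^2048 ≡ 44542, 7^4096 ≡ 47361, 7^8192 ≡ 813.
11985 = 8192 + 2048 + 1024 + 512 + 128 + 64 + 16 + 1, so 7^11985 ≡ 813·44542·3356·1386·34228·6985·19857·7 ≡ 34952 (mod 47941).
x_0 = 34952.
x_1 = 34952^2 mod 47941 = 9742.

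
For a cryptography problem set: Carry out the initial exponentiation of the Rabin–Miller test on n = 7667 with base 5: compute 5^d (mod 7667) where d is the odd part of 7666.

2171

n − 1 = 7666 = 2^1 · 3833, so s = 1 and d = 3833.
5^3833 mod 7667 = 2171.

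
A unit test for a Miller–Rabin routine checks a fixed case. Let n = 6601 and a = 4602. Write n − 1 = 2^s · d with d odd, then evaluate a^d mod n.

944

n − 1 = 6600 = 2^3 · 825, so s = 3 and d = 825.
By repeated squaring, 4602^825 ≡ 944 (mod 6601).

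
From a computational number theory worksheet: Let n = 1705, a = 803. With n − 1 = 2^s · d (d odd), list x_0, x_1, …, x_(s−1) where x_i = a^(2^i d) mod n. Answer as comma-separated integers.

748, 264, 1496

n − 1 = 1704 = 2^3 · 213, so s = 3 and d = 213.
x_0 = 803^213 mod 1705 = 748.
x_1 = 748^2 mod 1705 = 264.
x_2 = 264^2 mod 1705 = 1496.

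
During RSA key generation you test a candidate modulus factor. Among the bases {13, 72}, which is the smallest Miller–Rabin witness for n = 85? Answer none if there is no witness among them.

none

n − 1 = 84 = 2^2 · 21, so s = 2 and d = 21.
Base 13: x_0 = 13^21 mod 85 = 13. x_0 is neither 1 nor 84, so continue squaring. x_1 = 13^2 mod 85 = 84. x_1 ≡ −1, so 13 is not a witness.
Base 72: x_0 = 72^21 mod 85 = 72. x_0 is neither 1 nor 84, so continue squaring. x_1 = 72^2 mod 85 = 84. x_1 ≡ −1, so 72 is not a witness.
No listed base is a witness for 85.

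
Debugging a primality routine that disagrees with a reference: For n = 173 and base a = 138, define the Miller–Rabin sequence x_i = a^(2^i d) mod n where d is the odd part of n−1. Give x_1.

1

n − 1 = 172 = 2^2 · 43, so s = 2 and d = 43.
x_0 = 138^43 mod 173 = 1.
x_1 = 1^2 mod 173 = 1.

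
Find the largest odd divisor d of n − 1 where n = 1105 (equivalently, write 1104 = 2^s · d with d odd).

Halving: 1104 → 552 → 276 → 138 → 69; 69 is odd.
So 1104 = 2^4 · 69.

69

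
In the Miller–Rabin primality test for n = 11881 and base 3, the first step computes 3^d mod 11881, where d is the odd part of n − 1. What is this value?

n − 1 = 11880 = 2^3 · 1485, so s = 3 and d = 1485.
Repeated squaring mod 11881: 3^1 ≡ 3, 3^2 ≡ 9, 3^4 ≡ 81, 3^8 ≡ 6561, 3^16 ≡ 1858, 3^32 ≡ 6674, 3^64 ≡ 407, 3^128 ≡ 11196, 3^256 ≡ 5866, 3^512 ≡ 2580, 3^1024 ≡ 3040.
1485 = 1024 + 256 + 128 + 64 + 8 + 4 + 1, so 3^1485 ≡ 3040·5866·11196·407·6561·81·3 ≡ 11773 (mod 11881).

11773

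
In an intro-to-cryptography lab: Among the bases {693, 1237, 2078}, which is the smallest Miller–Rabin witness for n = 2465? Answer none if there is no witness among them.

none

n − 1 = 2464 = 2^5 · 77, so s = 5 and d = 77.
Base 693: x_0 = 693^77 mod 2465 = 1288. x_0 is neither 1 nor 2464, so continue squaring. x_1 = 1288^2 mod 2465 = 2464. x_1 ≡ −1, so 693 is not a witness.
Base 1237: x_0 = 1237^77 mod 2465 = 1322. x_0 is neither 1 nor 2464, so continue squaring. x_1 = 1322^2 mod 2465 = 2464. x_1 ≡ −1, so 1237 is not a witness.
Base 2078: x_0 = 2078^77 mod 2465 = 2163. x_0 is neither 1 nor 2464, so continue squaring. x_1 = 2163^2 mod 2465 = 2464. x_1 ≡ −1, so 2078 is not a witness.
No listed base is a witness for 2465.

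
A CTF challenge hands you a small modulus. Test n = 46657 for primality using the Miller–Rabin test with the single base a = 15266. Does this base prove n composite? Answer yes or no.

yes

n − 1 = 46656 = 2^6 · 729, so s = 6 and d = 729.
x_0 = 15266^729 mod 46657 = 42223.
x_0 is neither 1 nor 46656, so continue squaring.
x_1 = 42223^2 mod 46657 = 17759.
x_2 = 17759^2 mod 46657 = 27418.
x_3 = 27418^2 mod 46657 = 9140.
x_4 = 9140^2 mod 46657 = 23570.
x_5 = 23570^2 mod 46657 = 1.
x_5 = 1 but x_4 ≠ ±1, a nontrivial square root of 1 — 15266 is a witness and 46657 is composite.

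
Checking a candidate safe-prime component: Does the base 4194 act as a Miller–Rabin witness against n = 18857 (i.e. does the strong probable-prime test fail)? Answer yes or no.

n − 1 = 18856 = 2^3 · 2357, so s = 3 and d = 2357.
Repeated squaring mod 18857: 4194^1 ≡ 4194, 4194^2 ≡ 14912, 4194^4 ≡ 6000, 4194^8 ≡ 1987, 4194^16 ≡ 7056, 4194^32 ≡ 4656, 4194^64 ≡ 11643, 4194^128 ≡ 15333, 4194^256 ≡ 10670, 4194^512 ≡ 9191, 4194^1024 ≡ 13978, 4194^2048 ≡ 7107.
2357 = 2048 + 256 + 32 + 16 + 4 + 1, so 4194^2357 ≡ 7107·10670·4656·7056·6000·4194 ≡ 6369 (mod 18857).
x_0 = 4194^2357 mod 18857 = 6369.
x_0 is neither 1 nor 18856, so continue squaring.
x_1 = 6369^2 mod 18857 = 2754.
x_2 = 2754^2 mod 18857 = 4002.
Reached i = s−1 = 2 without hitting −1: 4194 is a Miller–Rabin witness and 18857 is composite.

yes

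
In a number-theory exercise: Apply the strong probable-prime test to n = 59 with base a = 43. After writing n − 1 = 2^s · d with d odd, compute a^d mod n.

58

n − 1 = 58 = 2^1 · 29, so s = 1 and d = 29.
By repeated squaring, 43^29 ≡ 58 (mod 59).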